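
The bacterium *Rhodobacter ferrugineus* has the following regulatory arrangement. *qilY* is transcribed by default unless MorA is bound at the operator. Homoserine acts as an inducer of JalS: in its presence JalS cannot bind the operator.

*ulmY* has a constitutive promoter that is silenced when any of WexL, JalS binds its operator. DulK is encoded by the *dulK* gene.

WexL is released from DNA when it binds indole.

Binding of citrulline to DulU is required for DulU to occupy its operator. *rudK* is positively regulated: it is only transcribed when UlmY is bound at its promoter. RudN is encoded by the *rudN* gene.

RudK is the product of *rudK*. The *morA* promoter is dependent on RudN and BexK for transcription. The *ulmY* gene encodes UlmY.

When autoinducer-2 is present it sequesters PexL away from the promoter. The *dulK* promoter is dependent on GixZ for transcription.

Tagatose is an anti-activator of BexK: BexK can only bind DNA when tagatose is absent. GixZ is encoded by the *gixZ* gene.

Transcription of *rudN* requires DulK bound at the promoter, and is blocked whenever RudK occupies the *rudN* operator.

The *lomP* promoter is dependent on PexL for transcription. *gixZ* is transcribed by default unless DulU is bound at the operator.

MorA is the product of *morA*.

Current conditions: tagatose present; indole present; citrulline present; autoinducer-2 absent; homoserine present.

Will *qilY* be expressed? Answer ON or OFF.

Indole is present, so WexL is inactive.
Homoserine is present, so JalS is inactive.
With no repressor bound, *ulmY* is transcribed.
So UlmY is produced and active.
No repressor is bound and UlmY is active, so *rudK* is transcribed.
So RudK is produced and active.
Citrulline is present, so DulU is active.
With repressor DulU bound, *gixZ* is not transcribed.
So GixZ is not produced.
Required activator GixZ is absent, so *dulK* is not transcribed.
So DulK is not produced.
With repressor RudK bound, *rudN* is not transcribed.
So RudN is not produced.
Tagatose is present, so BexK is inactive.
Required activator RudN is absent, so *morA* is not transcribed.
So MorA is not produced.
With no repressor bound, *qilY* is transcribed.

ON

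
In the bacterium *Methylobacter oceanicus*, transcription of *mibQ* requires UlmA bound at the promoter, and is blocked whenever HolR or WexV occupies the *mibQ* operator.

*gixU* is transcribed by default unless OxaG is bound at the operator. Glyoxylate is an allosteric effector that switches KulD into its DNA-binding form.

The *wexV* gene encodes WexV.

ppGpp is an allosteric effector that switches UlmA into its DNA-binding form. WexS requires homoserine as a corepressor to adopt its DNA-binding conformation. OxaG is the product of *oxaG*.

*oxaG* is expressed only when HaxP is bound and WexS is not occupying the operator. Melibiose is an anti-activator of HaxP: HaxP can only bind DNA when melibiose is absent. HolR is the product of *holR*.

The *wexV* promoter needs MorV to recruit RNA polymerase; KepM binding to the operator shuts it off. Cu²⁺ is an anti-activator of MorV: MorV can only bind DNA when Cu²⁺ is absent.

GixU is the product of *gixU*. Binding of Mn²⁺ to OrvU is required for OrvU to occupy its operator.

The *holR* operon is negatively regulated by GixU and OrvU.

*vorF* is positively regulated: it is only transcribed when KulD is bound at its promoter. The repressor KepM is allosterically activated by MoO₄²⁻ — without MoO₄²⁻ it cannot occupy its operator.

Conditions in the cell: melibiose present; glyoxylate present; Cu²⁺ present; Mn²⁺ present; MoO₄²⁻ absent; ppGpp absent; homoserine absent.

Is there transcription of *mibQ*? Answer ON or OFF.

OFF

Melibiose is present, so HaxP is inactive.
Homoserine is absent, so WexS is inactive.
Required activator HaxP is absent, so *oxaG* is not transcribed.
So OxaG is not produced.
With no repressor bound, *gixU* is transcribed.
So GixU is produced and active.
Mn²⁺ is present, so OrvU is active.
With repressor GixU bound, *holR* is not transcribed.
So HolR is not produced.
MoO₄²⁻ is absent, so KepM is inactive.
Cu²⁺ is present, so MorV is inactive.
Required activator MorV is absent, so *wexV* is not transcribed.
So WexV is not produced.
ppGpp is absent, so UlmA is inactive.
Required activator UlmA is absent, so *mibQ* is not transcribed.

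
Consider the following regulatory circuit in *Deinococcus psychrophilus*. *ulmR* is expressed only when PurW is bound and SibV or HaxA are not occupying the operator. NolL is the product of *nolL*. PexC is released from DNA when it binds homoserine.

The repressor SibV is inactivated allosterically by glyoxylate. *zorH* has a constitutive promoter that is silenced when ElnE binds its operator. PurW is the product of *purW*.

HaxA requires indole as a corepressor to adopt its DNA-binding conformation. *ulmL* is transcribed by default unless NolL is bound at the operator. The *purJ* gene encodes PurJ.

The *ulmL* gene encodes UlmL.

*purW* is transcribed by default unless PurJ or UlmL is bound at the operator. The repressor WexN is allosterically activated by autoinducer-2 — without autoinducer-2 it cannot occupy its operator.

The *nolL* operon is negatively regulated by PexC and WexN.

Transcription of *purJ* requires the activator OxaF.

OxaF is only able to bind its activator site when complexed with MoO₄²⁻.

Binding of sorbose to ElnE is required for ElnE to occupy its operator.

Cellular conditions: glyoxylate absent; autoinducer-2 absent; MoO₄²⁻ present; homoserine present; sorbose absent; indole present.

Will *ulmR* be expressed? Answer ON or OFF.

OFF

Glyoxylate is absent, so SibV is active.
MoO₄²⁻ is present, so OxaF is active.
No repressor is bound and OxaF is active, so *purJ* is transcribed.
So PurJ is produced and active.
Homoserine is present, so PexC is inactive.
Autoinducer-2 is absent, so WexN is inactive.
With no repressor bound, *nolL* is transcribed.
So NolL is produced and active.
With repressor NolL bound, *ulmL* is not transcribed.
So UlmL is not produced.
With repressor PurJ bound, *purW* is not transcribed.
So PurW is not produced.
Indole is present, so HaxA is active.
With repressor SibV bound, *ulmR* is not transcribed.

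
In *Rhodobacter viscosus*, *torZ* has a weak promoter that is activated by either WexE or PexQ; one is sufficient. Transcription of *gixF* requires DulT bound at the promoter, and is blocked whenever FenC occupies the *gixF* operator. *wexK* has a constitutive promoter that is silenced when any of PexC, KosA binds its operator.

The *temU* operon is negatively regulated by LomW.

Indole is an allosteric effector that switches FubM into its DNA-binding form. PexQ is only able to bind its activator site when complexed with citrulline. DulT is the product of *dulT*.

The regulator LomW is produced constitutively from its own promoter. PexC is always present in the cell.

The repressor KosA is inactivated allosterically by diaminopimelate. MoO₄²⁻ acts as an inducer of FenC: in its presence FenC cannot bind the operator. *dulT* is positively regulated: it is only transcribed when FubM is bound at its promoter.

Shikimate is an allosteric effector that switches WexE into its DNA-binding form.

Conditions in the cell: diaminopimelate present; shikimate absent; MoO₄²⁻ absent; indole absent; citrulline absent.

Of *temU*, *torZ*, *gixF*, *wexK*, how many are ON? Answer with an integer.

LomW is produced constitutively and is active.
With repressor LomW bound, *temU* is not transcribed.
→ *temU* is OFF.
Shikimate is absent, so WexE is inactive.
Citrulline is absent, so PexQ is inactive.
No activator is available at the *torZ* promoter, so *torZ* is not transcribed.
→ *torZ* is OFF.
Indole is absent, so FubM is inactive.
Required activator FubM is absent, so *dulT* is not transcribed.
So DulT is not produced.
MoO₄²⁻ is absent, so FenC is active.
With repressor FenC bound, *gixF* is not transcribed.
→ *gixF* is OFF.
PexC is produced constitutively and is active.
Diaminopimelate is present, so KosA is inactive.
With repressor PexC bound, *wexK* is not transcribed.
→ *wexK* is OFF.
0 of the 4 genes are transcribed.

0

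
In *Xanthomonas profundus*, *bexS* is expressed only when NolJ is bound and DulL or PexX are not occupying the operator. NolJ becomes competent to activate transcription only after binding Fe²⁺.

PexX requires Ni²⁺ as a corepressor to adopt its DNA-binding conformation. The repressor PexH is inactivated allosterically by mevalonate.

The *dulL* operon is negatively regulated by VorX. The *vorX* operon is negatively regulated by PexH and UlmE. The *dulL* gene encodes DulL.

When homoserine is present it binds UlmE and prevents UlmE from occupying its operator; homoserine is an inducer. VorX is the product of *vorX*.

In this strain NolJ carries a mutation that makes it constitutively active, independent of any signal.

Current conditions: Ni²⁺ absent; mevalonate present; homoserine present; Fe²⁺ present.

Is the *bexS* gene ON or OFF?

NolJ is constitutively active in this strain.
Mevalonate is present, so PexH is inactive.
Homoserine is present, so UlmE is inactive.
With no repressor bound, *vorX* is transcribed.
So VorX is produced and active.
With repressor VorX bound, *dulL* is not transcribed.
So DulL is not produced.
Ni²⁺ is absent, so PexX is inactive.
No repressor is bound and NolJ is active, so *bexS* is transcribed.

ON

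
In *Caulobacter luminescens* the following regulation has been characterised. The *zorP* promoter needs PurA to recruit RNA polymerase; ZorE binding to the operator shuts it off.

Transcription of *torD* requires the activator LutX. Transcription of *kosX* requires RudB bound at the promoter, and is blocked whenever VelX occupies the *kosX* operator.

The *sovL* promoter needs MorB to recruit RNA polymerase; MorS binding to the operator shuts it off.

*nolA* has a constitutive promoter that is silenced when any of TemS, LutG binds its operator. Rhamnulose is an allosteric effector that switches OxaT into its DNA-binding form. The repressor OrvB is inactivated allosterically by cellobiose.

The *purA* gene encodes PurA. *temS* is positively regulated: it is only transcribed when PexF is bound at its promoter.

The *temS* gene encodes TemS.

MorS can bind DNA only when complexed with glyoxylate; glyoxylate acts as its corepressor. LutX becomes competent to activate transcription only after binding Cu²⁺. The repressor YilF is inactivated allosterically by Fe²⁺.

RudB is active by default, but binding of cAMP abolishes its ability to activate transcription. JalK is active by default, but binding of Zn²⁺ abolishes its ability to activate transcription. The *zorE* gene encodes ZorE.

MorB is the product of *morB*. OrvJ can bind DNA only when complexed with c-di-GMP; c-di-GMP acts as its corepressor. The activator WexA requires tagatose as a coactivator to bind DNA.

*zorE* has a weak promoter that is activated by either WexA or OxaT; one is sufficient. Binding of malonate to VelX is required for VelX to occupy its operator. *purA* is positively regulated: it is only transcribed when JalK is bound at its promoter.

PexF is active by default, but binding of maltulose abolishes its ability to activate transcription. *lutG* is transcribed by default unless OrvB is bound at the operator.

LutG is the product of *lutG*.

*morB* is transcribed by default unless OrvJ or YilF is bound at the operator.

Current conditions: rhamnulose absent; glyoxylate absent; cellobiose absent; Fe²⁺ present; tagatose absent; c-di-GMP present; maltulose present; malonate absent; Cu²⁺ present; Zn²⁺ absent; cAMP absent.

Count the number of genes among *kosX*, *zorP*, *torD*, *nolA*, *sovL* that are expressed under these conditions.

4

Malonate is absent, so VelX is inactive.
cAMP is absent, so RudB is active.
No repressor is bound and RudB is active, so *kosX* is transcribed.
→ *kosX* is ON.
Zn²⁺ is absent, so JalK is active.
No repressor is bound and JalK is active, so *purA* is transcribed.
So PurA is produced and active.
Tagatose is absent, so WexA is inactive.
Rhamnulose is absent, so OxaT is inactive.
No activator is available at the *zorE* promoter, so *zorE* is not transcribed.
So ZorE is not produced.
No repressor is bound and PurA is active, so *zorP* is transcribed.
→ *zorP* is ON.
Cu²⁺ is present, so LutX is active.
No repressor is bound and LutX is active, so *torD* is transcribed.
→ *torD* is ON.
Maltulose is present, so PexF is inactive.
Required activator PexF is absent, so *temS* is not transcribed.
So TemS is not produced.
Cellobiose is absent, so OrvB is active.
With repressor OrvB bound, *lutG* is not transcribed.
So LutG is not produced.
With no repressor bound, *nolA* is transcribed.
→ *nolA* is ON.
Glyoxylate is absent, so MorS is inactive.
c-di-GMP is present, so OrvJ is active.
Fe²⁺ is present, so YilF is inactive.
With repressor OrvJ bound, *morB* is not transcribed.
So MorB is not produced.
Required activator MorB is absent, so *sovL* is not transcribed.
→ *sovL* is OFF.
4 of the 5 genes are transcribed.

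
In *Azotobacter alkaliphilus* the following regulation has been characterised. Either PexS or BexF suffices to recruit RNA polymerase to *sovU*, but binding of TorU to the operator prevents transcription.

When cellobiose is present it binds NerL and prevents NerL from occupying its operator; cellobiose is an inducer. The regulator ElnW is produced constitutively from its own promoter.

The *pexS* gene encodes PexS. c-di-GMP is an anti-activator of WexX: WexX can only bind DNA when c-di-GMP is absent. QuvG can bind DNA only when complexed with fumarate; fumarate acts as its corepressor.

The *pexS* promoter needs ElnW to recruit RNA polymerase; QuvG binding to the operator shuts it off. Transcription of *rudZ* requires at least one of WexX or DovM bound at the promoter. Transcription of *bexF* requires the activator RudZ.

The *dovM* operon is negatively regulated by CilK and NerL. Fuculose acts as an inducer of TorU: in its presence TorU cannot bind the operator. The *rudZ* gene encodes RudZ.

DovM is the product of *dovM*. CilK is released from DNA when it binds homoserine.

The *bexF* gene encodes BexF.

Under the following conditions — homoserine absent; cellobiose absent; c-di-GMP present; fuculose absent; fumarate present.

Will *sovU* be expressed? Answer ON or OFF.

OFF

ElnW is produced constitutively and is active.
Fumarate is present, so QuvG is active.
With repressor QuvG bound, *pexS* is not transcribed.
So PexS is not produced.
c-di-GMP is present, so WexX is inactive.
Homoserine is absent, so CilK is active.
Cellobiose is absent, so NerL is active.
With repressor CilK bound, *dovM* is not transcribed.
So DovM is not produced.
No activator is available at the *rudZ* promoter, so *rudZ* is not transcribed.
So RudZ is not produced.
Required activator RudZ is absent, so *bexF* is not transcribed.
So BexF is not produced.
Fuculose is absent, so TorU is active.
With repressor TorU bound, *sovU* is not transcribed.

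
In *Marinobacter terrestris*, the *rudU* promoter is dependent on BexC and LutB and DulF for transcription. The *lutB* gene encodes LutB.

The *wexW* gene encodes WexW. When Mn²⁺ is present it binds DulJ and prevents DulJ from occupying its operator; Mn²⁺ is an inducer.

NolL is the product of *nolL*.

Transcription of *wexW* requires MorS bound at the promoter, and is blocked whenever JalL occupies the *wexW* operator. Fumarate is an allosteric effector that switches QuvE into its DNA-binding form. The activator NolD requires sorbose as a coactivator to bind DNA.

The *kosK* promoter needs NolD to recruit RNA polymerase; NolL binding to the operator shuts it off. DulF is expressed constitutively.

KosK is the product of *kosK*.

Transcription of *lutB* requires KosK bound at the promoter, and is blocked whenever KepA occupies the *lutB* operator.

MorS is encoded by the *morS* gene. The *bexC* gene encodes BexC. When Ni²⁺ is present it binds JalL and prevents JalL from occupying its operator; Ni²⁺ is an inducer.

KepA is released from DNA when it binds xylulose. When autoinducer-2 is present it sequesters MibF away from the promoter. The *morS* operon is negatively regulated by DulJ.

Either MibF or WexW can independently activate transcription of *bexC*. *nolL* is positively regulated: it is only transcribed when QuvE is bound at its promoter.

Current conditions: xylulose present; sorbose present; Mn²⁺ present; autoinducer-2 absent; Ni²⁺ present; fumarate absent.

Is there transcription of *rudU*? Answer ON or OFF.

ON

Autoinducer-2 is absent, so MibF is active.
Ni²⁺ is present, so JalL is inactive.
Mn²⁺ is present, so DulJ is inactive.
With no repressor bound, *morS* is transcribed.
So MorS is produced and active.
No repressor is bound and MorS is active, so *wexW* is transcribed.
So WexW is produced and active.
Activator MibF is present, so *bexC* is transcribed.
So BexC is produced and active.
Sorbose is present, so NolD is active.
Fumarate is absent, so QuvE is inactive.
Required activator QuvE is absent, so *nolL* is not transcribed.
So NolL is not produced.
No repressor is bound and NolD is active, so *kosK* is transcribed.
So KosK is produced and active.
Xylulose is present, so KepA is inactive.
No repressor is bound and KosK is active, so *lutB* is transcribed.
So LutB is produced and active.
DulF is produced constitutively and is active.
No repressor is bound and BexC and LutB and DulF are active, so *rudU* is transcribed.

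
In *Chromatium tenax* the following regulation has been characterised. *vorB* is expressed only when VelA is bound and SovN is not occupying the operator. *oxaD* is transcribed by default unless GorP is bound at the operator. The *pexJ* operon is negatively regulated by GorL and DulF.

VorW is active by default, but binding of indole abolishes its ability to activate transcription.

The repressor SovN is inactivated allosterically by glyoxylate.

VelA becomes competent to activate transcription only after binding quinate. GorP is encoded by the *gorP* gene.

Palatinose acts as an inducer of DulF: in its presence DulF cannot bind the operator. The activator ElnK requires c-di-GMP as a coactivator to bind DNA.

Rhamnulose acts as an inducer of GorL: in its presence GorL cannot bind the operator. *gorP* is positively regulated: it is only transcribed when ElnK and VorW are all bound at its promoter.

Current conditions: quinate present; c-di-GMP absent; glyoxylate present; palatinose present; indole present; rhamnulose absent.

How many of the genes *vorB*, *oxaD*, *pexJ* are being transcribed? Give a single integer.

2

Glyoxylate is present, so SovN is inactive.
Quinate is present, so VelA is active.
No repressor is bound and VelA is active, so *vorB* is transcribed.
→ *vorB* is ON.
c-di-GMP is absent, so ElnK is inactive.
Indole is present, so VorW is inactive.
Required activator ElnK is absent, so *gorP* is not transcribed.
So GorP is not produced.
With no repressor bound, *oxaD* is transcribed.
→ *oxaD* is ON.
Rhamnulose is absent, so GorL is active.
Palatinose is present, so DulF is inactive.
With repressor GorL bound, *pexJ* is not transcribed.
→ *pexJ* is OFF.
2 of the 3 genes are transcribed.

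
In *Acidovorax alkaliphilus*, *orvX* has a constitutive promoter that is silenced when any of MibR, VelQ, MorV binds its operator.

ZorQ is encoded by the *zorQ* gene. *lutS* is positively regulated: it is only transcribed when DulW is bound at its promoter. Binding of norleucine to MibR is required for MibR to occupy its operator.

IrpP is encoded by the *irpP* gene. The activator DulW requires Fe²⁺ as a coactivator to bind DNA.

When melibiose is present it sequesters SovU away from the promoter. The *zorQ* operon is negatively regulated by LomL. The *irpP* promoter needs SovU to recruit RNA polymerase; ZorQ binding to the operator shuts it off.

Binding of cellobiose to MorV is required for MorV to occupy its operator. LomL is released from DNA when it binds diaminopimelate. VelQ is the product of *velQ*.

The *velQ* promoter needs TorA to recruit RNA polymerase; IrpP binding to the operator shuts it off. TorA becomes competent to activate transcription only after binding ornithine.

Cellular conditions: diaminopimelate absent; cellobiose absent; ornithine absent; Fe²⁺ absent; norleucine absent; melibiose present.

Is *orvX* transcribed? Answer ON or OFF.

ON

Norleucine is absent, so MibR is inactive.
Melibiose is present, so SovU is inactive.
Diaminopimelate is absent, so LomL is active.
With repressor LomL bound, *zorQ* is not transcribed.
So ZorQ is not produced.
Required activator SovU is absent, so *irpP* is not transcribed.
So IrpP is not produced.
Ornithine is absent, so TorA is inactive.
Required activator TorA is absent, so *velQ* is not transcribed.
So VelQ is not produced.
Cellobiose is absent, so MorV is inactive.
With no repressor bound, *orvX* is transcribed.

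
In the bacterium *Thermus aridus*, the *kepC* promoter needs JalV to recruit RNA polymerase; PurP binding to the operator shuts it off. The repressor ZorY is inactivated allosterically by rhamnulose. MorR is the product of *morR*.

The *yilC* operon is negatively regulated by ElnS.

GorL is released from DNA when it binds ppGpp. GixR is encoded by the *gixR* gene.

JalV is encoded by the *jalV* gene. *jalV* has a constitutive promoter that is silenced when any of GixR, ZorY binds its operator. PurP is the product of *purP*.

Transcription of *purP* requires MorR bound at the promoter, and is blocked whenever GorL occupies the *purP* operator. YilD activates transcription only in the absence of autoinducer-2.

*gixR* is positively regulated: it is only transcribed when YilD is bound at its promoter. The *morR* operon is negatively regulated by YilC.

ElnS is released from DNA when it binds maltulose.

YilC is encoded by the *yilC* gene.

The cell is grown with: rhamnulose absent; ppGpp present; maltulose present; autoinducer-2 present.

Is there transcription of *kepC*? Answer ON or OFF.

OFF

Autoinducer-2 is present, so YilD is inactive.
Required activator YilD is absent, so *gixR* is not transcribed.
So GixR is not produced.
Rhamnulose is absent, so ZorY is active.
With repressor ZorY bound, *jalV* is not transcribed.
So JalV is not produced.
Maltulose is present, so ElnS is inactive.
With no repressor bound, *yilC* is transcribed.
So YilC is produced and active.
With repressor YilC bound, *morR* is not transcribed.
So MorR is not produced.
ppGpp is present, so GorL is inactive.
Required activator MorR is absent, so *purP* is not transcribed.
So PurP is not produced.
Required activator JalV is absent, so *kepC* is not transcribed.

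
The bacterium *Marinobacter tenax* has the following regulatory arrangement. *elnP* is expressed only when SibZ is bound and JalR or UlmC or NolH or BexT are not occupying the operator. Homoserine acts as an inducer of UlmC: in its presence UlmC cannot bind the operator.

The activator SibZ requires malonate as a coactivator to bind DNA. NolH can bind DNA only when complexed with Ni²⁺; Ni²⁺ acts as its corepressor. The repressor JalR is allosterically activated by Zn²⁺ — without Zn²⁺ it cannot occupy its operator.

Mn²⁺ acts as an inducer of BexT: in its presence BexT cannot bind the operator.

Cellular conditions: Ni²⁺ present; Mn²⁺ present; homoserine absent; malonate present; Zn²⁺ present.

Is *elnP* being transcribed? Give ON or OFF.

Zn²⁺ is present, so JalR is active.
Homoserine is absent, so UlmC is active.
Malonate is present, so SibZ is active.
Ni²⁺ is present, so NolH is active.
Mn²⁺ is present, so BexT is inactive.
With repressor JalR bound, *elnP* is not transcribed.

OFF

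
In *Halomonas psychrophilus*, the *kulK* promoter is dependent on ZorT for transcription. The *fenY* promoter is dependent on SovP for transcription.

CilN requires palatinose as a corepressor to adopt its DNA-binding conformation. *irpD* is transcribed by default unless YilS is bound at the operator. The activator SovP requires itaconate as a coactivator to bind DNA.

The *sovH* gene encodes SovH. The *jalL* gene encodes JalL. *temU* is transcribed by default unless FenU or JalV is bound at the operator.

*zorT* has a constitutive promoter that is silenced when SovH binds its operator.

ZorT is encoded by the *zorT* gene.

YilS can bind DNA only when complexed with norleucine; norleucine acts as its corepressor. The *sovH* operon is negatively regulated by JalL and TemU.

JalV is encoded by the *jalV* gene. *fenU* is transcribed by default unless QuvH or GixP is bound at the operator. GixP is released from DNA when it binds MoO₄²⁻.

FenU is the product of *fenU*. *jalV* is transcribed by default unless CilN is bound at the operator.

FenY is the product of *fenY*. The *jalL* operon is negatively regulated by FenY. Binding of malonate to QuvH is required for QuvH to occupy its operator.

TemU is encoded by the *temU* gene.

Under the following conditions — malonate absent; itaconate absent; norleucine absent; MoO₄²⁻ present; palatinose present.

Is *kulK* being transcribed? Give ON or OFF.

ON

Itaconate is absent, so SovP is inactive.
Required activator SovP is absent, so *fenY* is not transcribed.
So FenY is not produced.
With no repressor bound, *jalL* is transcribed.
So JalL is produced and active.
Malonate is absent, so QuvH is inactive.
MoO₄²⁻ is present, so GixP is inactive.
With no repressor bound, *fenU* is transcribed.
So FenU is produced and active.
Palatinose is present, so CilN is active.
With repressor CilN bound, *jalV* is not transcribed.
So JalV is not produced.
With repressor FenU bound, *temU* is not transcribed.
So TemU is not produced.
With repressor JalL bound, *sovH* is not transcribed.
So SovH is not produced.
With no repressor bound, *zorT* is transcribed.
So ZorT is produced and active.
No repressor is bound and ZorT is active, so *kulK* is transcribed.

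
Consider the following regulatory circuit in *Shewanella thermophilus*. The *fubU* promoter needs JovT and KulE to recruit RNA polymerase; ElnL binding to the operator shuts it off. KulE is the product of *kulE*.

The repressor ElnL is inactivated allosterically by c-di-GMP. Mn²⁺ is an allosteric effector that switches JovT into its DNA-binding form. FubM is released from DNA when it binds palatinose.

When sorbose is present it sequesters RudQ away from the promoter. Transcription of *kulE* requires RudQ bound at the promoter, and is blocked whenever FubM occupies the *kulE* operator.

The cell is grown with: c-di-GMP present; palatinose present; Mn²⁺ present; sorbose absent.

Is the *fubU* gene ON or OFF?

Mn²⁺ is present, so JovT is active.
Palatinose is present, so FubM is inactive.
Sorbose is absent, so RudQ is active.
No repressor is bound and RudQ is active, so *kulE* is transcribed.
So KulE is produced and active.
c-di-GMP is present, so ElnL is inactive.
No repressor is bound and JovT and KulE are active, so *fubU* is transcribed.

ON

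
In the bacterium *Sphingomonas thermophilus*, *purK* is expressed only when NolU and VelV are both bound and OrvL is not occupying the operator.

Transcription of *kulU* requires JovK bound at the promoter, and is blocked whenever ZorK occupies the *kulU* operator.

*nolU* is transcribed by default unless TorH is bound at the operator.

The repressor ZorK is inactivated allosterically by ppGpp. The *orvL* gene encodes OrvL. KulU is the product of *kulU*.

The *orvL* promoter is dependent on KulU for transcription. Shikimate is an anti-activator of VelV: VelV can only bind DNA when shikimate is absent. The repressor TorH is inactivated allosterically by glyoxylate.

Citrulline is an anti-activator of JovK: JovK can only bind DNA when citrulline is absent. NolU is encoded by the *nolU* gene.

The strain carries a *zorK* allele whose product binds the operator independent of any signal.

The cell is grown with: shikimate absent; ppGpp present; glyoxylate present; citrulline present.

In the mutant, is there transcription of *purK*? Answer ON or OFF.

ON

Glyoxylate is present, so TorH is inactive.
With no repressor bound, *nolU* is transcribed.
So NolU is produced and active.
Shikimate is absent, so VelV is active.
Citrulline is present, so JovK is inactive.
ZorK is constitutively active in this strain.
With repressor ZorK bound, *kulU* is not transcribed.
So KulU is not produced.
Required activator KulU is absent, so *orvL* is not transcribed.
So OrvL is not produced.
No repressor is bound and NolU and VelV are active, so *purK* is transcribed.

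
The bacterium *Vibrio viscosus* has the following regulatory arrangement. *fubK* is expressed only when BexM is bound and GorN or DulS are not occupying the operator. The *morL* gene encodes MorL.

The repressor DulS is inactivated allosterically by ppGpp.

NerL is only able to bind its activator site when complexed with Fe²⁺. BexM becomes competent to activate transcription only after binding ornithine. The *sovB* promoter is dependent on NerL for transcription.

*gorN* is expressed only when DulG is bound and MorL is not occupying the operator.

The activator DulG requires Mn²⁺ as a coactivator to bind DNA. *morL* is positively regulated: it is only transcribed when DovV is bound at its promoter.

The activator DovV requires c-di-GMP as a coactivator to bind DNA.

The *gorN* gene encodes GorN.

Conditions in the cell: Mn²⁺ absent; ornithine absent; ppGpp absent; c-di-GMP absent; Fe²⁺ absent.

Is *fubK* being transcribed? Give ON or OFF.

Mn²⁺ is absent, so DulG is inactive.
c-di-GMP is absent, so DovV is inactive.
Required activator DovV is absent, so *morL* is not transcribed.
So MorL is not produced.
Required activator DulG is absent, so *gorN* is not transcribed.
So GorN is not produced.
ppGpp is absent, so DulS is active.
Ornithine is absent, so BexM is inactive.
With repressor DulS bound, *fubK* is not transcribed.

OFF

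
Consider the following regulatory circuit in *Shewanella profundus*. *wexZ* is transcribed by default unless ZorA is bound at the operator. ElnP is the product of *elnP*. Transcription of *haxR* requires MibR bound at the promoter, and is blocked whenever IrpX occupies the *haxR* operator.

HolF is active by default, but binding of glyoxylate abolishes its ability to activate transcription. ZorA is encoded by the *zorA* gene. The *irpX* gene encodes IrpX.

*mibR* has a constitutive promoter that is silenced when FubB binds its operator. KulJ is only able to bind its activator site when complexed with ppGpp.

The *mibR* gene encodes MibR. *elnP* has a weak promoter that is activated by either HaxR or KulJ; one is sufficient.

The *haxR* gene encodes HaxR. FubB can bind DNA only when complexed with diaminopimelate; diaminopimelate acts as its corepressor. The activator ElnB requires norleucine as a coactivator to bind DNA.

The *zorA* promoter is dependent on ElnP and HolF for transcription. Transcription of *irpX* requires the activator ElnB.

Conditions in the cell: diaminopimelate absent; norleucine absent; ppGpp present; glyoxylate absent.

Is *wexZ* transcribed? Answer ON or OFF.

Norleucine is absent, so ElnB is inactive.
Required activator ElnB is absent, so *irpX* is not transcribed.
So IrpX is not produced.
Diaminopimelate is absent, so FubB is inactive.
With no repressor bound, *mibR* is transcribed.
So MibR is produced and active.
No repressor is bound and MibR is active, so *haxR* is transcribed.
So HaxR is produced and active.
ppGpp is present, so KulJ is active.
Activator HaxR is present, so *elnP* is transcribed.
So ElnP is produced and active.
Glyoxylate is absent, so HolF is active.
No repressor is bound and ElnP and HolF are active, so *zorA* is transcribed.
So ZorA is produced and active.
With repressor ZorA bound, *wexZ* is not transcribed.

OFF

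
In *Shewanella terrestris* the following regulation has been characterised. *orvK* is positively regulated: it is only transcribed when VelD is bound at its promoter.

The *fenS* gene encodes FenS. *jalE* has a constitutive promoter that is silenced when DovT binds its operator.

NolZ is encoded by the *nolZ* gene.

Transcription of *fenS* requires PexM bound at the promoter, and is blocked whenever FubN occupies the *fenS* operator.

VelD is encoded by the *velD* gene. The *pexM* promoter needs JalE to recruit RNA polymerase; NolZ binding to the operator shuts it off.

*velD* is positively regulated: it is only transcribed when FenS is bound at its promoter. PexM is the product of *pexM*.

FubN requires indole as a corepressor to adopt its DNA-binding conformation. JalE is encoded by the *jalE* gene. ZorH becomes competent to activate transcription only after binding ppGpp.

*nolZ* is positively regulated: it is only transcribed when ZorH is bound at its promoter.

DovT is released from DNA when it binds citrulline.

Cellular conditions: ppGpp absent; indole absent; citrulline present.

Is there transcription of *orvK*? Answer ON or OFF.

Citrulline is present, so DovT is inactive.
With no repressor bound, *jalE* is transcribed.
So JalE is produced and active.
ppGpp is absent, so ZorH is inactive.
Required activator ZorH is absent, so *nolZ* is not transcribed.
So NolZ is not produced.
No repressor is bound and JalE is active, so *pexM* is transcribed.
So PexM is produced and active.
Indole is absent, so FubN is inactive.
No repressor is bound and PexM is active, so *fenS* is transcribed.
So FenS is produced and active.
No repressor is bound and FenS is active, so *velD* is transcribed.
So VelD is produced and active.
No repressor is bound and VelD is active, so *orvK* is transcribed.

ON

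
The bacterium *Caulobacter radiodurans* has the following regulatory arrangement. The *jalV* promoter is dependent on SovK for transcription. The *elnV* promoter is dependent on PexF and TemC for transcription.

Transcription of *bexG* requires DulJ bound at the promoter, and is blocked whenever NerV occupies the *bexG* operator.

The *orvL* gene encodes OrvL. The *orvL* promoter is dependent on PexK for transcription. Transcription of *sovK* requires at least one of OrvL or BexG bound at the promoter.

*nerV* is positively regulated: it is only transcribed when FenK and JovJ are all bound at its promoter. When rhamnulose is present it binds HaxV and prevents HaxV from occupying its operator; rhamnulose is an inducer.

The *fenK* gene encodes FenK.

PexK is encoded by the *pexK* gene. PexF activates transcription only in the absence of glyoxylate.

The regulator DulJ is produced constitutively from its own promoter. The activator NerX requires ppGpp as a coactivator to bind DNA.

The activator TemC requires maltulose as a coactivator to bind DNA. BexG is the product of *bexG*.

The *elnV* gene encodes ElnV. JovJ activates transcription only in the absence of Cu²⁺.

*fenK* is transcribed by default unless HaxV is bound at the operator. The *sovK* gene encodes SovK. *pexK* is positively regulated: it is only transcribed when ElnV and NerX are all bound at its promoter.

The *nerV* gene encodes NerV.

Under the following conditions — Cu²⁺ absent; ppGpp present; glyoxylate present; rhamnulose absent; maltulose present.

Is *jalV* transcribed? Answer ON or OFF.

ON

Glyoxylate is present, so PexF is inactive.
Maltulose is present, so TemC is active.
Required activator PexF is absent, so *elnV* is not transcribed.
So ElnV is not produced.
ppGpp is present, so NerX is active.
Required activator ElnV is absent, so *pexK* is not transcribed.
So PexK is not produced.
Required activator PexK is absent, so *orvL* is not transcribed.
So OrvL is not produced.
DulJ is produced constitutively and is active.
Rhamnulose is absent, so HaxV is active.
With repressor HaxV bound, *fenK* is not transcribed.
So FenK is not produced.
Cu²⁺ is absent, so JovJ is active.
Required activator FenK is absent, so *nerV* is not transcribed.
So NerV is not produced.
No repressor is bound and DulJ is active, so *bexG* is transcribed.
So BexG is produced and active.
Activator BexG is present, so *sovK* is transcribed.
So SovK is produced and active.
No repressor is bound and SovK is active, so *jalV* is transcribed.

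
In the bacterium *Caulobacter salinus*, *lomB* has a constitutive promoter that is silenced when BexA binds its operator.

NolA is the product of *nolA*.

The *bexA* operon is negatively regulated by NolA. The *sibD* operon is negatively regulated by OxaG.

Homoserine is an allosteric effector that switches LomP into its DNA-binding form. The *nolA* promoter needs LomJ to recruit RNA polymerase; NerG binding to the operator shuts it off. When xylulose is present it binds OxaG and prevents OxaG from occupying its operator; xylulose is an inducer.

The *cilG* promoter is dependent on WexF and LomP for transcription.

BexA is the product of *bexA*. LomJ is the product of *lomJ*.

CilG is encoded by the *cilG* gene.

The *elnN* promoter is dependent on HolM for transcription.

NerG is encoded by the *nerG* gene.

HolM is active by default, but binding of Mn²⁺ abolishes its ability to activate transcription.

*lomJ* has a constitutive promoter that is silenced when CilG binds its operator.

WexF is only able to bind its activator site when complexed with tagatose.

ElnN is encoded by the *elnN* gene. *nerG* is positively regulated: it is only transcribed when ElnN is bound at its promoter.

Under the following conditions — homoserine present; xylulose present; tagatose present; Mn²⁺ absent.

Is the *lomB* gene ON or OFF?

OFF

Mn²⁺ is absent, so HolM is active.
No repressor is bound and HolM is active, so *elnN* is transcribed.
So ElnN is produced and active.
No repressor is bound and ElnN is active, so *nerG* is transcribed.
So NerG is produced and active.
Tagatose is present, so WexF is active.
Homoserine is present, so LomP is active.
No repressor is bound and WexF and LomP are active, so *cilG* is transcribed.
So CilG is produced and active.
With repressor CilG bound, *lomJ* is not transcribed.
So LomJ is not produced.
With repressor NerG bound, *nolA* is not transcribed.
So NolA is not produced.
With no repressor bound, *bexA* is transcribed.
So BexA is produced and active.
With repressor BexA bound, *lomB* is not transcribed.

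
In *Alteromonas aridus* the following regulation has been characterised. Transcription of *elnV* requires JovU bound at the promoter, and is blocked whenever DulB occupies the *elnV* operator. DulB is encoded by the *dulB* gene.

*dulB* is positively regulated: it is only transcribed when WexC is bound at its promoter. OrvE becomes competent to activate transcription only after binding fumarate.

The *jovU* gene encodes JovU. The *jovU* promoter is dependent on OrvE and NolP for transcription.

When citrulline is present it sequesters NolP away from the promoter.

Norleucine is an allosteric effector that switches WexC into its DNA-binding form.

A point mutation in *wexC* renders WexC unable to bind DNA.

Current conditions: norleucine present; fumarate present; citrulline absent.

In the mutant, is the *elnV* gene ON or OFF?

ON

WexC is non-functional in this strain, so it has no effect.
Required activator WexC is absent, so *dulB* is not transcribed.
So DulB is not produced.
Fumarate is present, so OrvE is active.
Citrulline is absent, so NolP is active.
No repressor is bound and OrvE and NolP are active, so *jovU* is transcribed.
So JovU is produced and active.
No repressor is bound and JovU is active, so *elnV* is transcribed.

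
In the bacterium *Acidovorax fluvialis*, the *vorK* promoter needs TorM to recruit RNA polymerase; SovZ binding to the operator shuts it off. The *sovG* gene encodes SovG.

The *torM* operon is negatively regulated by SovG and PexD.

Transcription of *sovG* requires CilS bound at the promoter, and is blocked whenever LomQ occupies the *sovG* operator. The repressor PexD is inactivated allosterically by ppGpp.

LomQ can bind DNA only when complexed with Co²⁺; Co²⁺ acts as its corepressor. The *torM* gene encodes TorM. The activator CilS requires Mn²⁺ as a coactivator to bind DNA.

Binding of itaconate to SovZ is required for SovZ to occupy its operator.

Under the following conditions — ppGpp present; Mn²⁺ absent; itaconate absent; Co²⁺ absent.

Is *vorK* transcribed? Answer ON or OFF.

Co²⁺ is absent, so LomQ is inactive.
Mn²⁺ is absent, so CilS is inactive.
Required activator CilS is absent, so *sovG* is not transcribed.
So SovG is not produced.
ppGpp is present, so PexD is inactive.
With no repressor bound, *torM* is transcribed.
So TorM is produced and active.
Itaconate is absent, so SovZ is inactive.
No repressor is bound and TorM is active, so *vorK* is transcribed.

ON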